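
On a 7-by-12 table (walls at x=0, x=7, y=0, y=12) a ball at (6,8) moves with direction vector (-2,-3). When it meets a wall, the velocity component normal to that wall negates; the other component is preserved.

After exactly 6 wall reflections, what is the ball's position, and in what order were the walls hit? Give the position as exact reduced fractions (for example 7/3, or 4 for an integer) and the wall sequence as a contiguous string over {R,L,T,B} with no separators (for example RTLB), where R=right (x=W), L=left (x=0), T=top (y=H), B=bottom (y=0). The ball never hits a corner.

1. t=8/3 → B at (2/3,0); v=(-2,3)
2. t=1/3 → L at (0,1); v=(2,3)
3. t=7/2 → R at (7,23/2); v=(-2,3)
4. t=1/6 → T at (20/3,12); v=(-2,-3)
5. t=10/3 → L at (0,2); v=(2,-3)
6. t=2/3 → B at (4/3,0); v=(2,3)

Final position: (4/3,0)
Wall sequence: BLRTLB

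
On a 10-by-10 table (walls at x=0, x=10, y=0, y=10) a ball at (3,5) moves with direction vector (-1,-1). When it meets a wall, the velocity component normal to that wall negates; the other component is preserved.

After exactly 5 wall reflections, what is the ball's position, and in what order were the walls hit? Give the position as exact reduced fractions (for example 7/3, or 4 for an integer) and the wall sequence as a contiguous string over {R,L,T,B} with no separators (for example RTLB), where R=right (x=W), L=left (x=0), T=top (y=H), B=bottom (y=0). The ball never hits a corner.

1. t=3 → L at (0,2); v=(1,-1)
2. t=2 → B at (2,0); v=(1,1)
3. t=8 → R at (10,8); v=(-1,1)
4. t=2 → T at (8,10); v=(-1,-1)
5. t=8 → L at (0,2); v=(1,-1)

Final position: (0,2)
Wall sequence: LBRTL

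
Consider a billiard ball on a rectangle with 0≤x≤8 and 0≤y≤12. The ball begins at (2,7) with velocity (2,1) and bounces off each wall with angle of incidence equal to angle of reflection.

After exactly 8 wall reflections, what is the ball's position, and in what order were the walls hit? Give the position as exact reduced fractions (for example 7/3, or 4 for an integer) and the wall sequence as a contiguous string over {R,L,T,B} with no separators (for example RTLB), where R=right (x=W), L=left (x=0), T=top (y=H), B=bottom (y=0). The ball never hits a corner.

1. t=3 → R at (8,10); v=(-2,1)
2. t=2 → T at (4,12); v=(-2,-1)
3. t=2 → L at (0,10); v=(2,-1)
4. t=4 → R at (8,6); v=(-2,-1)
5. t=4 → L at (0,2); v=(2,-1)
6. t=2 → B at (4,0); v=(2,1)
7. t=2 → R at (8,2); v=(-2,1)
8. t=4 → L at (0,6); v=(2,1)

Final position: (0,6)
Wall sequence: RTLRLBRL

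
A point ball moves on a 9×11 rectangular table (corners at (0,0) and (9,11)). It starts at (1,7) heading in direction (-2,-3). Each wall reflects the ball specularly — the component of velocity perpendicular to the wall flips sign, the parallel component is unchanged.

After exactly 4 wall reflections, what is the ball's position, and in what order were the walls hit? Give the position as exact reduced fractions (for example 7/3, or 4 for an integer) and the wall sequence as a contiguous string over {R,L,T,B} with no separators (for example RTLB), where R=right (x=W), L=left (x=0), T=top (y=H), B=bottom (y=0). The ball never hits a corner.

1. t=1/2 → L at (0,11/2); v=(2,-3)
2. t=11/6 → B at (11/3,0); v=(2,3)
3. t=8/3 → R at (9,8); v=(-2,3)
4. t=1 → T at (7,11); v=(-2,-3)

Final position: (7,11)
Wall sequence: LBRT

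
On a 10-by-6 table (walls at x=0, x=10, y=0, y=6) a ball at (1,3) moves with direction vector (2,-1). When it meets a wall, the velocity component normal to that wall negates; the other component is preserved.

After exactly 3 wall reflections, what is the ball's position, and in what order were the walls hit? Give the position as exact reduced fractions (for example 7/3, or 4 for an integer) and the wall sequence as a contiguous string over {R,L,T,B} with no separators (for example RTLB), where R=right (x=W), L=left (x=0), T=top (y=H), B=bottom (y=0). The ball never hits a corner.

Final position: (1,6)
Wall sequence: BRT

1. t=3 → B at (7,0); v=(2,1)
2. t=3/2 → R at (10,3/2); v=(-2,1)
3. t=9/2 → T at (1,6); v=(-2,-1)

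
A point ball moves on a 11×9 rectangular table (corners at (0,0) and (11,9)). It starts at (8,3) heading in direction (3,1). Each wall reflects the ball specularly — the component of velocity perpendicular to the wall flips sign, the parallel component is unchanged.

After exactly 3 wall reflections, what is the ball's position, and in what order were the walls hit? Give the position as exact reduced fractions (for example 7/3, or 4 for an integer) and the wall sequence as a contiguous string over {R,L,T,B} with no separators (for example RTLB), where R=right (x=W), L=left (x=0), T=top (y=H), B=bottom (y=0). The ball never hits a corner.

Final position: (4,9)
Wall sequence: RLT

1. t=1 → R at (11,4); v=(-3,1)
2. t=11/3 → L at (0,23/3); v=(3,1)
3. t=4/3 → T at (4,9); v=(3,-1)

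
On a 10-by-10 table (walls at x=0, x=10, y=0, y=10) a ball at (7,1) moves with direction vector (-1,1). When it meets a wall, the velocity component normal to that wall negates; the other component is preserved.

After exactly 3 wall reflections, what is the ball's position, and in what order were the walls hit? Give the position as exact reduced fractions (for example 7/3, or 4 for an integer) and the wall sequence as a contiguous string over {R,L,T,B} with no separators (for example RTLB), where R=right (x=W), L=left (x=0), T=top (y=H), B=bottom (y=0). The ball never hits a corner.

Final position: (10,2)
Wall sequence: LTR

1. t=7 → L at (0,8); v=(1,1)
2. t=2 → T at (2,10); v=(1,-1)
3. t=8 → R at (10,2); v=(-1,-1)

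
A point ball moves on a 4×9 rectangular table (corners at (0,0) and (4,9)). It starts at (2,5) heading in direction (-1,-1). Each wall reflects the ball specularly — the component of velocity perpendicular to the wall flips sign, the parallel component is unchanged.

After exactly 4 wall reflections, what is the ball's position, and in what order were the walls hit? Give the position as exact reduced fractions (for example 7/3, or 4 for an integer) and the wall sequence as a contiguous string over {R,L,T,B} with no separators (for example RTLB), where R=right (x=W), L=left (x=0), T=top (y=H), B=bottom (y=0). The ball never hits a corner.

1. t=2 → L at (0,3); v=(1,-1)
2. t=3 → B at (3,0); v=(1,1)
3. t=1 → R at (4,1); v=(-1,1)
4. t=4 → L at (0,5); v=(1,1)

Final position: (0,5)
Wall sequence: LBRL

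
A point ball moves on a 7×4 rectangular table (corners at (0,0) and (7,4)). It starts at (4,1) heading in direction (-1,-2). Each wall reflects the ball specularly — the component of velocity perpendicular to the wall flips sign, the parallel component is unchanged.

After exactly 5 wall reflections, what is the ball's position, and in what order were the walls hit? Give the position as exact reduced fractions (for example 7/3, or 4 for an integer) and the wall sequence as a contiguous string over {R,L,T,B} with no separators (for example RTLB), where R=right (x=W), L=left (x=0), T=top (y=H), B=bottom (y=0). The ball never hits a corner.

1. t=1/2 → B at (7/2,0); v=(-1,2)
2. t=2 → T at (3/2,4); v=(-1,-2)
3. t=3/2 → L at (0,1); v=(1,-2)
4. t=1/2 → B at (1/2,0); v=(1,2)
5. t=2 → T at (5/2,4); v=(1,-2)

Final position: (5/2,4)
Wall sequence: BTLBT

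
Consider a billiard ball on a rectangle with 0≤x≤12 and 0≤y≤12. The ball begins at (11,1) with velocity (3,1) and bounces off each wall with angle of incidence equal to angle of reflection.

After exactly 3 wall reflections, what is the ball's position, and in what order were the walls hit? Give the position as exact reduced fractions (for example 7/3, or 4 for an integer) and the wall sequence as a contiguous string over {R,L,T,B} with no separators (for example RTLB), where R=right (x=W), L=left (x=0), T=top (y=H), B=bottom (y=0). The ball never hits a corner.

Final position: (12,28/3)
Wall sequence: RLR

1. t=1/3 → R at (12,4/3); v=(-3,1)
2. t=4 → L at (0,16/3); v=(3,1)
3. t=4 → R at (12,28/3); v=(-3,1)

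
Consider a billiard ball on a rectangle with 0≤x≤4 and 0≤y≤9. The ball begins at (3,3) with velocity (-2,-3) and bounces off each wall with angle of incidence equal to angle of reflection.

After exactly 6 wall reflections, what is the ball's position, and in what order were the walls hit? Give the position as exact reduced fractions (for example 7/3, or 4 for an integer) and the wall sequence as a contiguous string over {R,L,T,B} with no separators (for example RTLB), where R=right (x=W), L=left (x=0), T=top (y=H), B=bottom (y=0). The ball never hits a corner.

1. t=1 → B at (1,0); v=(-2,3)
2. t=1/2 → L at (0,3/2); v=(2,3)
3. t=2 → R at (4,15/2); v=(-2,3)
4. t=1/2 → T at (3,9); v=(-2,-3)
5. t=3/2 → L at (0,9/2); v=(2,-3)
6. t=3/2 → B at (3,0); v=(2,3)

Final position: (3,0)
Wall sequence: BLRTLB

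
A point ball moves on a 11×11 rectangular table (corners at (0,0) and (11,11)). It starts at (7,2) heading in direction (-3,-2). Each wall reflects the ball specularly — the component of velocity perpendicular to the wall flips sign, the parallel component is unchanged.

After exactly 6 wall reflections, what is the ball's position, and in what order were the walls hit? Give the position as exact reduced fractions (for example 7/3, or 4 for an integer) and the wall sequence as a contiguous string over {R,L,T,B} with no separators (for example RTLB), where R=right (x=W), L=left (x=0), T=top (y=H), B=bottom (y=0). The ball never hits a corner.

Final position: (7,0)
Wall sequence: BLRTLB

1. t=1 → B at (4,0); v=(-3,2)
2. t=4/3 → L at (0,8/3); v=(3,2)
3. t=11/3 → R at (11,10); v=(-3,2)
4. t=1/2 → T at (19/2,11); v=(-3,-2)
5. t=19/6 → L at (0,14/3); v=(3,-2)
6. t=7/3 → B at (7,0); v=(3,2)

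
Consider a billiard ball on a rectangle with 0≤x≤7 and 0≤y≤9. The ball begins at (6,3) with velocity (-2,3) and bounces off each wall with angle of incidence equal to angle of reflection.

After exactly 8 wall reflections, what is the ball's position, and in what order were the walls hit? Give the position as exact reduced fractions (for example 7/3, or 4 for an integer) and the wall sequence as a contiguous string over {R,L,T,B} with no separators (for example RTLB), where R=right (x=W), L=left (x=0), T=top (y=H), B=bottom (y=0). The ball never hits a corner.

1. t=2 → T at (2,9); v=(-2,-3)
2. t=1 → L at (0,6); v=(2,-3)
3. t=2 → B at (4,0); v=(2,3)
4. t=3/2 → R at (7,9/2); v=(-2,3)
5. t=3/2 → T at (4,9); v=(-2,-3)
6. t=2 → L at (0,3); v=(2,-3)
7. t=1 → B at (2,0); v=(2,3)
8. t=5/2 → R at (7,15/2); v=(-2,3)

Final position: (7,15/2)
Wall sequence: TLBRTLBR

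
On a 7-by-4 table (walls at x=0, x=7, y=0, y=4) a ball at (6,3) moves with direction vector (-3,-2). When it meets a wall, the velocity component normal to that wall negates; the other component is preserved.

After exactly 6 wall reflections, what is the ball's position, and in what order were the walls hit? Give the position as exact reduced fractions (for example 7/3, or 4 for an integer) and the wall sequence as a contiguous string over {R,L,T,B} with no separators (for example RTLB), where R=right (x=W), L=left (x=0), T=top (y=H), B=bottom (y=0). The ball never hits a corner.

Final position: (0,7/3)
Wall sequence: BLTRBL

1. t=3/2 → B at (3/2,0); v=(-3,2)
2. t=1/2 → L at (0,1); v=(3,2)
3. t=3/2 → T at (9/2,4); v=(3,-2)
4. t=5/6 → R at (7,7/3); v=(-3,-2)
5. t=7/6 → B at (7/2,0); v=(-3,2)
6. t=7/6 → L at (0,7/3); v=(3,2)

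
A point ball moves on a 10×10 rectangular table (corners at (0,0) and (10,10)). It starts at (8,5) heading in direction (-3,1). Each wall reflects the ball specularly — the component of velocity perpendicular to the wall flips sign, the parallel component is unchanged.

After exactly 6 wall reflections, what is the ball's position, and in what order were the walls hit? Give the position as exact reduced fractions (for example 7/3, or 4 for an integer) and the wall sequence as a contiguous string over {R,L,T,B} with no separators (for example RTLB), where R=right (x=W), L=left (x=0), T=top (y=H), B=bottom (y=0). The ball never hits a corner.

1. t=8/3 → L at (0,23/3); v=(3,1)
2. t=7/3 → T at (7,10); v=(3,-1)
3. t=1 → R at (10,9); v=(-3,-1)
4. t=10/3 → L at (0,17/3); v=(3,-1)
5. t=10/3 → R at (10,7/3); v=(-3,-1)
6. t=7/3 → B at (3,0); v=(-3,1)

Final position: (3,0)
Wall sequence: LTRLRB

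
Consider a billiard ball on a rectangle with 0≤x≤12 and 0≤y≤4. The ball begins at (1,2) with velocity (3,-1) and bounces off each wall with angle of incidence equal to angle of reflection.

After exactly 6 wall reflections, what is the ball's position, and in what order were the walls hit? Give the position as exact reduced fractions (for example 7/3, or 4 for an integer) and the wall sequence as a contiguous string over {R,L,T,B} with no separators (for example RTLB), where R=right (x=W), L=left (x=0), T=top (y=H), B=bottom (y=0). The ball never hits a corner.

1. t=2 → B at (7,0); v=(3,1)
2. t=5/3 → R at (12,5/3); v=(-3,1)
3. t=7/3 → T at (5,4); v=(-3,-1)
4. t=5/3 → L at (0,7/3); v=(3,-1)
5. t=7/3 → B at (7,0); v=(3,1)
6. t=5/3 → R at (12,5/3); v=(-3,1)

Final position: (12,5/3)
Wall sequence: BRTLBR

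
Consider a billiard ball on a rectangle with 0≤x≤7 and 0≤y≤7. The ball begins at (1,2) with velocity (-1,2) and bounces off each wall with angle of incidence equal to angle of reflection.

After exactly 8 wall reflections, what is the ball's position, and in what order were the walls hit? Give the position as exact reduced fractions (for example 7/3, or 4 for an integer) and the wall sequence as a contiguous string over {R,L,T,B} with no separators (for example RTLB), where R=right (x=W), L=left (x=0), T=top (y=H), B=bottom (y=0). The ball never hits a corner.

Final position: (3/2,7)
Wall sequence: LTBRTBLT

1. t=1 → L at (0,4); v=(1,2)
2. t=3/2 → T at (3/2,7); v=(1,-2)
3. t=7/2 → B at (5,0); v=(1,2)
4. t=2 → R at (7,4); v=(-1,2)
5. t=3/2 → T at (11/2,7); v=(-1,-2)
6. t=7/2 → B at (2,0); v=(-1,2)
7. t=2 → L at (0,4); v=(1,2)
8. t=3/2 → T at (3/2,7); v=(1,-2)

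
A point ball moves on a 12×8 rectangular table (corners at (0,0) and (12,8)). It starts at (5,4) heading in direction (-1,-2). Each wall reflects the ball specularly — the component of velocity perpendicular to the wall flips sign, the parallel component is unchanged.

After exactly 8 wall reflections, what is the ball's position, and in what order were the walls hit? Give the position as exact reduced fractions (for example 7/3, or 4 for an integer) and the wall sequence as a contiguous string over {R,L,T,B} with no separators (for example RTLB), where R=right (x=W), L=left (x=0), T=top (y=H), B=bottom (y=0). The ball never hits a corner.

Final position: (7,8)
Wall sequence: BLTBTRBT

1. t=2 → B at (3,0); v=(-1,2)
2. t=3 → L at (0,6); v=(1,2)
3. t=1 → T at (1,8); v=(1,-2)
4. t=4 → B at (5,0); v=(1,2)
5. t=4 → T at (9,8); v=(1,-2)
6. t=3 → R at (12,2); v=(-1,-2)
7. t=1 → B at (11,0); v=(-1,2)
8. t=4 → T at (7,8); v=(-1,-2)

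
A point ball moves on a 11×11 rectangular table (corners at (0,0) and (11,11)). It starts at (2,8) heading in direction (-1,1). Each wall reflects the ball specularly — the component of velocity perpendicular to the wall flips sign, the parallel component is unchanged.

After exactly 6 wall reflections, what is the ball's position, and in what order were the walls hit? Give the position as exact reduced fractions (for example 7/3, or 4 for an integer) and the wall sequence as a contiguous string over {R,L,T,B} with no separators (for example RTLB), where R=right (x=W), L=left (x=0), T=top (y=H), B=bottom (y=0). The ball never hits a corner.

Final position: (1,11)
Wall sequence: LTRBLT

1. t=2 → L at (0,10); v=(1,1)
2. t=1 → T at (1,11); v=(1,-1)
3. t=10 → R at (11,1); v=(-1,-1)
4. t=1 → B at (10,0); v=(-1,1)
5. t=10 → L at (0,10); v=(1,1)
6. t=1 → T at (1,11); v=(1,-1)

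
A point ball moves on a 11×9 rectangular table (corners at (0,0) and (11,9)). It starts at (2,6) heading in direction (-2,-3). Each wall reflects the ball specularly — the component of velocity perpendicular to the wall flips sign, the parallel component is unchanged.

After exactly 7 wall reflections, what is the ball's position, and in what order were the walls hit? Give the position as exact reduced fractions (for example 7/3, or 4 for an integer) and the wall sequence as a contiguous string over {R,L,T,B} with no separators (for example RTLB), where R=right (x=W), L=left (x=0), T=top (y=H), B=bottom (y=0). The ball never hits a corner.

Final position: (0,6)
Wall sequence: LBTRBTL

1. t=1 → L at (0,3); v=(2,-3)
2. t=1 → B at (2,0); v=(2,3)
3. t=3 → T at (8,9); v=(2,-3)
4. t=3/2 → R at (11,9/2); v=(-2,-3)
5. t=3/2 → B at (8,0); v=(-2,3)
6. t=3 → T at (2,9); v=(-2,-3)
7. t=1 → L at (0,6); v=(2,-3)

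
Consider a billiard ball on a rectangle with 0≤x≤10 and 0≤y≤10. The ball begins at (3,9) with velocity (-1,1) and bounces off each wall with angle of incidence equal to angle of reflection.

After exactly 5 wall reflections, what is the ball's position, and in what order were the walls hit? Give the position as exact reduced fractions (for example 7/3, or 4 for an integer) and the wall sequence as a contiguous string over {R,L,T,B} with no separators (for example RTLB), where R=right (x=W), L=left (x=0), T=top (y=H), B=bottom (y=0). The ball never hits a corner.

Final position: (2,10)
Wall sequence: TLBRT

1. t=1 → T at (2,10); v=(-1,-1)
2. t=2 → L at (0,8); v=(1,-1)
3. t=8 → B at (8,0); v=(1,1)
4. t=2 → R at (10,2); v=(-1,1)
5. t=8 → T at (2,10); v=(-1,-1)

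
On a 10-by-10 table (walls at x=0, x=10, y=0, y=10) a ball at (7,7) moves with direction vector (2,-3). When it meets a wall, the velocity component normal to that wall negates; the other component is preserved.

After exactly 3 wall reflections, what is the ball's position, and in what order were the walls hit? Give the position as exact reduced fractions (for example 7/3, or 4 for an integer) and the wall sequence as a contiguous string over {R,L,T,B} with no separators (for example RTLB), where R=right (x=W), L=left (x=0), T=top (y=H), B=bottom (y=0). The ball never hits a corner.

1. t=3/2 → R at (10,5/2); v=(-2,-3)
2. t=5/6 → B at (25/3,0); v=(-2,3)
3. t=10/3 → T at (5/3,10); v=(-2,-3)

Final position: (5/3,10)
Wall sequence: RBT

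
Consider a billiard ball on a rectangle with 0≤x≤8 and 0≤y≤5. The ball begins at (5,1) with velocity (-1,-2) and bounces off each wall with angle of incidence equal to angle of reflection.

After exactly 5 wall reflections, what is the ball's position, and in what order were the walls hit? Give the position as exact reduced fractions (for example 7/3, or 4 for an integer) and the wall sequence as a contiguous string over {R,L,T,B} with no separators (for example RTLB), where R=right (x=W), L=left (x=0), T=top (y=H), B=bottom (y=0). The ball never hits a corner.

Final position: (3,5)
Wall sequence: BTLBT

1. t=1/2 → B at (9/2,0); v=(-1,2)
2. t=5/2 → T at (2,5); v=(-1,-2)
3. t=2 → L at (0,1); v=(1,-2)
4. t=1/2 → B at (1/2,0); v=(1,2)
5. t=5/2 → T at (3,5); v=(1,-2)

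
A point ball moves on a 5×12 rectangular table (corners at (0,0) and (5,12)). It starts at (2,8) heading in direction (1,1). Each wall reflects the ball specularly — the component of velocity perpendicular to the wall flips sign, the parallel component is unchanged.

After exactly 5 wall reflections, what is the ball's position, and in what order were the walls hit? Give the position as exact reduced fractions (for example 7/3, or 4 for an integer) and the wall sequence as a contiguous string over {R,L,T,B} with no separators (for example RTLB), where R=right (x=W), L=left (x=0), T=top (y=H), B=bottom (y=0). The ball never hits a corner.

Final position: (2,0)
Wall sequence: RTLRB

1. t=3 → R at (5,11); v=(-1,1)
2. t=1 → T at (4,12); v=(-1,-1)
3. t=4 → L at (0,8); v=(1,-1)
4. t=5 → R at (5,3); v=(-1,-1)
5. t=3 → B at (2,0); v=(-1,1)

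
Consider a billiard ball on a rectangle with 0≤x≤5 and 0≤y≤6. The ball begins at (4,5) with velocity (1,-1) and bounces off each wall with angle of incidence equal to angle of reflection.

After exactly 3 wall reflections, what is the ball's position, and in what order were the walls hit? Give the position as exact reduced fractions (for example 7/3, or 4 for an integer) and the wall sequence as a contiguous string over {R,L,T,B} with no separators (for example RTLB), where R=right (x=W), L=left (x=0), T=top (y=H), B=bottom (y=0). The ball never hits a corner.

1. t=1 → R at (5,4); v=(-1,-1)
2. t=4 → B at (1,0); v=(-1,1)
3. t=1 → L at (0,1); v=(1,1)

Final position: (0,1)
Wall sequence: RBL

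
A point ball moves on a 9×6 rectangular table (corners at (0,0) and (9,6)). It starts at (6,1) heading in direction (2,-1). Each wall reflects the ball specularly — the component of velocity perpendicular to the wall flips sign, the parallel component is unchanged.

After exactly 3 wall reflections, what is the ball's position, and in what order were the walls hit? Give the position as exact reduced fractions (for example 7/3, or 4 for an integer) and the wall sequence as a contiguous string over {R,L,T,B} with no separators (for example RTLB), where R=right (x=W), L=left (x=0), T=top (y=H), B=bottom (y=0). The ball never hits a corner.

1. t=1 → B at (8,0); v=(2,1)
2. t=1/2 → R at (9,1/2); v=(-2,1)
3. t=9/2 → L at (0,5); v=(2,1)

Final position: (0,5)
Wall sequence: BRL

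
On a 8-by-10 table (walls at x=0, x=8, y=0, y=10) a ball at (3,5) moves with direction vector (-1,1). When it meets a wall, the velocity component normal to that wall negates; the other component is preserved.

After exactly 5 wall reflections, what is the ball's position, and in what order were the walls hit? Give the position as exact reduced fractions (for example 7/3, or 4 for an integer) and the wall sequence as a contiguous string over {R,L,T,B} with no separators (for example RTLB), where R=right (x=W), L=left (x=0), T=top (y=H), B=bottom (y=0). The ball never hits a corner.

Final position: (0,4)
Wall sequence: LTRBL

1. t=3 → L at (0,8); v=(1,1)
2. t=2 → T at (2,10); v=(1,-1)
3. t=6 → R at (8,4); v=(-1,-1)
4. t=4 → B at (4,0); v=(-1,1)
5. t=4 → L at (0,4); v=(1,1)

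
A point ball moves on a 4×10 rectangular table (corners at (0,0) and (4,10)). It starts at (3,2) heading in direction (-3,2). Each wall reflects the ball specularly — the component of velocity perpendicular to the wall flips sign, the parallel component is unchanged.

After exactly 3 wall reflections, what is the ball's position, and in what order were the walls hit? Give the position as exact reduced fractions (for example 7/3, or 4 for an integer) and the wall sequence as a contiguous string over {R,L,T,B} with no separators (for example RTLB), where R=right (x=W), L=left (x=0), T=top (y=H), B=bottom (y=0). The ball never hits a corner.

1. t=1 → L at (0,4); v=(3,2)
2. t=4/3 → R at (4,20/3); v=(-3,2)
3. t=4/3 → L at (0,28/3); v=(3,2)

Final position: (0,28/3)
Wall sequence: LRL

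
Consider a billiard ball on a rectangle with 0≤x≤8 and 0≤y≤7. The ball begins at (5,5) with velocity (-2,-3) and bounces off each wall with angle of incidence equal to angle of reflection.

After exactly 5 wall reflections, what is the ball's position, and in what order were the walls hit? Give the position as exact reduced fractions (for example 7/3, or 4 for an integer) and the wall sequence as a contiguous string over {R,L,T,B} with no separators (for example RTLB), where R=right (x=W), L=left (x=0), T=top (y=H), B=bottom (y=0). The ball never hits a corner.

Final position: (8,1/2)
Wall sequence: BLTBR

1. t=5/3 → B at (5/3,0); v=(-2,3)
2. t=5/6 → L at (0,5/2); v=(2,3)
3. t=3/2 → T at (3,7); v=(2,-3)
4. t=7/3 → B at (23/3,0); v=(2,3)
5. t=1/6 → R at (8,1/2); v=(-2,3)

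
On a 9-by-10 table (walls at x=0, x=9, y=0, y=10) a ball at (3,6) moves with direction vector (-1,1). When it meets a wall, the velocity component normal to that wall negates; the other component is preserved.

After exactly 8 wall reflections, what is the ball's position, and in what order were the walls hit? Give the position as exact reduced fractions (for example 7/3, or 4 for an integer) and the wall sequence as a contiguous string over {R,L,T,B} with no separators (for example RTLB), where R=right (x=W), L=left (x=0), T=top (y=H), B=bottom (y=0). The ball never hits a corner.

Final position: (5,0)
Wall sequence: LTRBLTRB

1. t=3 → L at (0,9); v=(1,1)
2. t=1 → T at (1,10); v=(1,-1)
3. t=8 → R at (9,2); v=(-1,-1)
4. t=2 → B at (7,0); v=(-1,1)
5. t=7 → L at (0,7); v=(1,1)
6. t=3 → T at (3,10); v=(1,-1)
7. t=6 → R at (9,4); v=(-1,-1)
8. t=4 → B at (5,0); v=(-1,1)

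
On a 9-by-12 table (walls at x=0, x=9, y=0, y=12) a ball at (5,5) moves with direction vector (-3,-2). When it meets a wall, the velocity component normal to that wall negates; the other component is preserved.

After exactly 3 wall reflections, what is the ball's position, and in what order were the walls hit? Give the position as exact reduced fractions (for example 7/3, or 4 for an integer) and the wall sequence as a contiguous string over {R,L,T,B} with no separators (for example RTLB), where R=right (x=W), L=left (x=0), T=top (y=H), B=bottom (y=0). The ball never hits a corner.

1. t=5/3 → L at (0,5/3); v=(3,-2)
2. t=5/6 → B at (5/2,0); v=(3,2)
3. t=13/6 → R at (9,13/3); v=(-3,2)

Final position: (9,13/3)
Wall sequence: LBR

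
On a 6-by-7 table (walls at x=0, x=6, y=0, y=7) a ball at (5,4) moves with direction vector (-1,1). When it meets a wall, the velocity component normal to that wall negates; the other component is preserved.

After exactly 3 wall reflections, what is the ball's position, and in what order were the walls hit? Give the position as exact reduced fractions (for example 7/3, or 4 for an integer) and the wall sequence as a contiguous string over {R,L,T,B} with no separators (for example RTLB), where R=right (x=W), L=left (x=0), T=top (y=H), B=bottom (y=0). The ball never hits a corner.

1. t=3 → T at (2,7); v=(-1,-1)
2. t=2 → L at (0,5); v=(1,-1)
3. t=5 → B at (5,0); v=(1,1)

Final position: (5,0)
Wall sequence: TLB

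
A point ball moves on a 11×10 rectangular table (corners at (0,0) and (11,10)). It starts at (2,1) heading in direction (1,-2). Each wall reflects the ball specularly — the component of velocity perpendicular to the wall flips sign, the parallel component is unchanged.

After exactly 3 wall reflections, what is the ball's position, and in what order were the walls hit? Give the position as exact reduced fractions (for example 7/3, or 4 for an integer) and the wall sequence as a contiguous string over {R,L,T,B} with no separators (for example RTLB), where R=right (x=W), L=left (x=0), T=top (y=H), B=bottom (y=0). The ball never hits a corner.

1. t=1/2 → B at (5/2,0); v=(1,2)
2. t=5 → T at (15/2,10); v=(1,-2)
3. t=7/2 → R at (11,3); v=(-1,-2)

Final position: (11,3)
Wall sequence: BTR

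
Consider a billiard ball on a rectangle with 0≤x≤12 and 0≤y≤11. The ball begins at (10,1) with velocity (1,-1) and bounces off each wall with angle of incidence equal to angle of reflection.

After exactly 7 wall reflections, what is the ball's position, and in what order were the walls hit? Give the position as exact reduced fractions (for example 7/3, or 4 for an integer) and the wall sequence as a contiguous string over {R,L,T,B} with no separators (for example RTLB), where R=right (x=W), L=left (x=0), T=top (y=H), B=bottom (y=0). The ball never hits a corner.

1. t=1 → B at (11,0); v=(1,1)
2. t=1 → R at (12,1); v=(-1,1)
3. t=10 → T at (2,11); v=(-1,-1)
4. t=2 → L at (0,9); v=(1,-1)
5. t=9 → B at (9,0); v=(1,1)
6. t=3 → R at (12,3); v=(-1,1)
7. t=8 → T at (4,11); v=(-1,-1)

Final position: (4,11)
Wall sequence: BRTLBRT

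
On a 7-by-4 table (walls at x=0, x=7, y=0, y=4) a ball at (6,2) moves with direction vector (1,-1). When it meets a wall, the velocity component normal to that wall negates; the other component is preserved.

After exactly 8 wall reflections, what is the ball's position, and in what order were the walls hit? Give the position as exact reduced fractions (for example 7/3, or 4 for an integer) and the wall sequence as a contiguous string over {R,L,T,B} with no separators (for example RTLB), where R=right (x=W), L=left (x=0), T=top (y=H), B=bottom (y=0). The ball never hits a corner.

1. t=1 → R at (7,1); v=(-1,-1)
2. t=1 → B at (6,0); v=(-1,1)
3. t=4 → T at (2,4); v=(-1,-1)
4. t=2 → L at (0,2); v=(1,-1)
5. t=2 → B at (2,0); v=(1,1)
6. t=4 → T at (6,4); v=(1,-1)
7. t=1 → R at (7,3); v=(-1,-1)
8. t=3 → B at (4,0); v=(-1,1)

Final position: (4,0)
Wall sequence: RBTLBTRB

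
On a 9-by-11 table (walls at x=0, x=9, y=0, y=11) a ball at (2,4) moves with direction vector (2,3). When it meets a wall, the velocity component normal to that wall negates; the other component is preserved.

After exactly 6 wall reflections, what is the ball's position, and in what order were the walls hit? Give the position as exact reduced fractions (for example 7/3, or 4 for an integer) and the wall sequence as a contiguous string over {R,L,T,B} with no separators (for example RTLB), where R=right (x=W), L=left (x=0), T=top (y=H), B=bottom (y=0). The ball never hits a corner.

Final position: (9,5/2)
Wall sequence: TRBLTR

1. t=7/3 → T at (20/3,11); v=(2,-3)
2. t=7/6 → R at (9,15/2); v=(-2,-3)
3. t=5/2 → B at (4,0); v=(-2,3)
4. t=2 → L at (0,6); v=(2,3)
5. t=5/3 → T at (10/3,11); v=(2,-3)
6. t=17/6 → R at (9,5/2); v=(-2,-3)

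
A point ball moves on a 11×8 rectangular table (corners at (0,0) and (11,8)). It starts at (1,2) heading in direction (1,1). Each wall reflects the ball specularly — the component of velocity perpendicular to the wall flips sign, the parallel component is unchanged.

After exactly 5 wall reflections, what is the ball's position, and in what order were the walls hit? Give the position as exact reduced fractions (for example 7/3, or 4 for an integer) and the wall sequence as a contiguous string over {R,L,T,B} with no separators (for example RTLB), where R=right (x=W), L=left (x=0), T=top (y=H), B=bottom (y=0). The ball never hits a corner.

Final position: (1,8)
Wall sequence: TRBLT

1. t=6 → T at (7,8); v=(1,-1)
2. t=4 → R at (11,4); v=(-1,-1)
3. t=4 → B at (7,0); v=(-1,1)
4. t=7 → L at (0,7); v=(1,1)
5. t=1 → T at (1,8); v=(1,-1)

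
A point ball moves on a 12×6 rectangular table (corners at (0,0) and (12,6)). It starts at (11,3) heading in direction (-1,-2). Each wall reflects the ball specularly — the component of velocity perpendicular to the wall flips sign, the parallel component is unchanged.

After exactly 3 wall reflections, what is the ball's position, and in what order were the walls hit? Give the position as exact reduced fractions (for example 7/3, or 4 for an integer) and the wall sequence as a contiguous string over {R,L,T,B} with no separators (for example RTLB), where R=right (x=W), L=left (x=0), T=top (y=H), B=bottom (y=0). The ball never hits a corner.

1. t=3/2 → B at (19/2,0); v=(-1,2)
2. t=3 → T at (13/2,6); v=(-1,-2)
3. t=3 → B at (7/2,0); v=(-1,2)

Final position: (7/2,0)
Wall sequence: BTB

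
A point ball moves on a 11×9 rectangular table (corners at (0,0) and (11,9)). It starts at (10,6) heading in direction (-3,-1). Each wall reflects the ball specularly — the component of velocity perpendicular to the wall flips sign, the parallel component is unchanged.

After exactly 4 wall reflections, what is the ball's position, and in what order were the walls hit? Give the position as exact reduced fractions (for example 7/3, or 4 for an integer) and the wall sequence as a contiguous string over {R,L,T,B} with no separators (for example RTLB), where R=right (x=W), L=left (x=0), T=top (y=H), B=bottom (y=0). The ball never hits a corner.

Final position: (0,14/3)
Wall sequence: LBRL

1. t=10/3 → L at (0,8/3); v=(3,-1)
2. t=8/3 → B at (8,0); v=(3,1)
3. t=1 → R at (11,1); v=(-3,1)
4. t=11/3 → L at (0,14/3); v=(3,1)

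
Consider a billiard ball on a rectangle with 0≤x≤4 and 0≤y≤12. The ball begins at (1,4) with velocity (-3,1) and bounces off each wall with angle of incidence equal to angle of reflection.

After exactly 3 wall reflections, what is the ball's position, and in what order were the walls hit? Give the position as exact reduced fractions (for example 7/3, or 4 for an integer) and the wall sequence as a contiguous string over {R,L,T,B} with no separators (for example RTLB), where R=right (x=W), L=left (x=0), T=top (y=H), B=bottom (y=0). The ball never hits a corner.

Final position: (0,7)
Wall sequence: LRL

1. t=1/3 → L at (0,13/3); v=(3,1)
2. t=4/3 → R at (4,17/3); v=(-3,1)
3. t=4/3 → L at (0,7); v=(3,1)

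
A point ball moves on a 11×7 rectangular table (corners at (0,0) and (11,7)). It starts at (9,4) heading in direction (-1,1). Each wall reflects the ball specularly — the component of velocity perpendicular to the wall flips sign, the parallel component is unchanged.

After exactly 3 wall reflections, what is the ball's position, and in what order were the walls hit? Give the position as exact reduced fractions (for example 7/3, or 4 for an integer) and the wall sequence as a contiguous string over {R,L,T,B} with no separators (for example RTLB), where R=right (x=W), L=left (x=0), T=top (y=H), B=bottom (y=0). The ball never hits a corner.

1. t=3 → T at (6,7); v=(-1,-1)
2. t=6 → L at (0,1); v=(1,-1)
3. t=1 → B at (1,0); v=(1,1)

Final position: (1,0)
Wall sequence: TLB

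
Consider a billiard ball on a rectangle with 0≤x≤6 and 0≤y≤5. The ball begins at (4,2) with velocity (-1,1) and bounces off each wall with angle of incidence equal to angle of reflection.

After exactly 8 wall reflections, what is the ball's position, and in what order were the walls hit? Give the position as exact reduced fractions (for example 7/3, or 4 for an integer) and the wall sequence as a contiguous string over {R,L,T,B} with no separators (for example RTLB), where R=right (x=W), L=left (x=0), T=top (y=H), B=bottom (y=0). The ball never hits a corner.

1. t=3 → T at (1,5); v=(-1,-1)
2. t=1 → L at (0,4); v=(1,-1)
3. t=4 → B at (4,0); v=(1,1)
4. t=2 → R at (6,2); v=(-1,1)
5. t=3 → T at (3,5); v=(-1,-1)
6. t=3 → L at (0,2); v=(1,-1)
7. t=2 → B at (2,0); v=(1,1)
8. t=4 → R at (6,4); v=(-1,1)

Final position: (6,4)
Wall sequence: TLBRTLBR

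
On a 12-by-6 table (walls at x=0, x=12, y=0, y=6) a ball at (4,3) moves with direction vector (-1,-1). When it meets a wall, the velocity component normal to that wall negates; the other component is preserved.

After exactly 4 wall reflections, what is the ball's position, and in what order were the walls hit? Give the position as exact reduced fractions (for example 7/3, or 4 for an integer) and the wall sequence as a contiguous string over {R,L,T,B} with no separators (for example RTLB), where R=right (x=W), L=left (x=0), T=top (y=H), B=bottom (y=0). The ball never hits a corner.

Final position: (11,0)
Wall sequence: BLTB

1. t=3 → B at (1,0); v=(-1,1)
2. t=1 → L at (0,1); v=(1,1)
3. t=5 → T at (5,6); v=(1,-1)
4. t=6 → B at (11,0); v=(1,1)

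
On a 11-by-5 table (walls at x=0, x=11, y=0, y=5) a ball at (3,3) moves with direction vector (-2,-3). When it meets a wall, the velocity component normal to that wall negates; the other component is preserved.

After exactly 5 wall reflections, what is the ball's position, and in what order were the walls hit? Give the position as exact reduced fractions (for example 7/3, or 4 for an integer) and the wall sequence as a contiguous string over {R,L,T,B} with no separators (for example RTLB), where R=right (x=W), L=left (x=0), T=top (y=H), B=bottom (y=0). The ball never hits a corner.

1. t=1 → B at (1,0); v=(-2,3)
2. t=1/2 → L at (0,3/2); v=(2,3)
3. t=7/6 → T at (7/3,5); v=(2,-3)
4. t=5/3 → B at (17/3,0); v=(2,3)
5. t=5/3 → T at (9,5); v=(2,-3)

Final position: (9,5)
Wall sequence: BLTBT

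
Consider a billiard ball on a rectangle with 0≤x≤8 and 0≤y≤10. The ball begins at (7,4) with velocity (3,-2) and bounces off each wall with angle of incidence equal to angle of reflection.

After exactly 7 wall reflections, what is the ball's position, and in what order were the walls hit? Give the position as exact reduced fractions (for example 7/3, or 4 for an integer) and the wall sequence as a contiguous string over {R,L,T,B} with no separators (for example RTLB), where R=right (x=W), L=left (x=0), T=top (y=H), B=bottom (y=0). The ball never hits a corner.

Final position: (8,2)
Wall sequence: RBLRTLR

1. t=1/3 → R at (8,10/3); v=(-3,-2)
2. t=5/3 → B at (3,0); v=(-3,2)
3. t=1 → L at (0,2); v=(3,2)
4. t=8/3 → R at (8,22/3); v=(-3,2)
5. t=4/3 → T at (4,10); v=(-3,-2)
6. t=4/3 → L at (0,22/3); v=(3,-2)
7. t=8/3 → R at (8,2); v=(-3,-2)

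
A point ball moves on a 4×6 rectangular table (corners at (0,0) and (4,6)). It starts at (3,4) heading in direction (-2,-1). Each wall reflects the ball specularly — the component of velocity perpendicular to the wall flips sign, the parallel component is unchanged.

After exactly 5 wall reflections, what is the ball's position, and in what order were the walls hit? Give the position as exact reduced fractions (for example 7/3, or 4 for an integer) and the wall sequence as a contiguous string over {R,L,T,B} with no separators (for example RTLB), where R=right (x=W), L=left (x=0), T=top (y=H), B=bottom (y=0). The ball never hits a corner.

Final position: (4,7/2)
Wall sequence: LRBLR

1. t=3/2 → L at (0,5/2); v=(2,-1)
2. t=2 → R at (4,1/2); v=(-2,-1)
3. t=1/2 → B at (3,0); v=(-2,1)
4. t=3/2 → L at (0,3/2); v=(2,1)
5. t=2 → R at (4,7/2); v=(-2,1)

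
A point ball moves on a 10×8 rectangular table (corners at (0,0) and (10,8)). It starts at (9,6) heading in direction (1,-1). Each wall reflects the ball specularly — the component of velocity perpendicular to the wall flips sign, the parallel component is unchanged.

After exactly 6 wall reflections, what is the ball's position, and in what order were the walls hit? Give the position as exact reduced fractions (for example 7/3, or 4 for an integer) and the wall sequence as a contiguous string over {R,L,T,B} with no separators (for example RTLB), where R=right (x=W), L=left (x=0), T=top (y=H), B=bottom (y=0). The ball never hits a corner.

1. t=1 → R at (10,5); v=(-1,-1)
2. t=5 → B at (5,0); v=(-1,1)
3. t=5 → L at (0,5); v=(1,1)
4. t=3 → T at (3,8); v=(1,-1)
5. t=7 → R at (10,1); v=(-1,-1)
6. t=1 → B at (9,0); v=(-1,1)

Final position: (9,0)
Wall sequence: RBLTRB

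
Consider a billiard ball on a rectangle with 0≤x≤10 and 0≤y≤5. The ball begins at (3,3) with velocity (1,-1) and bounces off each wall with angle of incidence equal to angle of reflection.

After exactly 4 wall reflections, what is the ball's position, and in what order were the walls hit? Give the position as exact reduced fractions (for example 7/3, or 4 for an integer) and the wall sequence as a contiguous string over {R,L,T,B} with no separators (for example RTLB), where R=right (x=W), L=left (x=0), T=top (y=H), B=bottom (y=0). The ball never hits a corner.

1. t=3 → B at (6,0); v=(1,1)
2. t=4 → R at (10,4); v=(-1,1)
3. t=1 → T at (9,5); v=(-1,-1)
4. t=5 → B at (4,0); v=(-1,1)

Final position: (4,0)
Wall sequence: BRTB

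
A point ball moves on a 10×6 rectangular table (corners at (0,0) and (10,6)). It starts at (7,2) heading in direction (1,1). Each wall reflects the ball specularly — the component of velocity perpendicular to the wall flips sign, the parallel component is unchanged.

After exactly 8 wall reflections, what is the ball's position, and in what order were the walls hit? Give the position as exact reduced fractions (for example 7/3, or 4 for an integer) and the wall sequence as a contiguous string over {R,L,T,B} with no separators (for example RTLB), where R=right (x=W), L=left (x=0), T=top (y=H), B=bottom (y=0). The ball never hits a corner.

Final position: (5,6)
Wall sequence: RTBLTBRT

1. t=3 → R at (10,5); v=(-1,1)
2. t=1 → T at (9,6); v=(-1,-1)
3. t=6 → B at (3,0); v=(-1,1)
4. t=3 → L at (0,3); v=(1,1)
5. t=3 → T at (3,6); v=(1,-1)
6. t=6 → B at (9,0); v=(1,1)
7. t=1 → R at (10,1); v=(-1,1)
8. t=5 → T at (5,6); v=(-1,-1)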